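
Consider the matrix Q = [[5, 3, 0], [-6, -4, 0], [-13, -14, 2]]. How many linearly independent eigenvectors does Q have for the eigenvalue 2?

1

Q − 2I = [[3, 3, 0], [-6, -6, 0], [-13, -14, 0]].
This matrix has rank 2, so its null space has dimension 3 − 2 = 1.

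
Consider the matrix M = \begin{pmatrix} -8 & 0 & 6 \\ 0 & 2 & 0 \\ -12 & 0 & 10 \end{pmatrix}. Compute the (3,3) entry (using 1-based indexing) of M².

Characteristic polynomial: s^3 - 4s^2 - 4s + 16 = (s - 4)(s - 2)(s + 2), so the eigenvalues are -2, 2, 4.
s=4: eigenvector (-1, 0, -2).
s=2: eigenvector (0, 1, 0).
s=-2: eigenvector (1, 0, 1).
P = [[-1, 0, 1], [0, 1, 0], [-2, 0, 1]], D = diag(4, 2, -2), P⁻¹ = [[1, 0, -1], [0, 1, 0], [2, 0, -1]].
M² = P·diag(16, 4, 4)·P⁻¹ = [[-8, 0, 12], [0, 4, 0], [-24, 0, 28]].
The requested entry is 28.

28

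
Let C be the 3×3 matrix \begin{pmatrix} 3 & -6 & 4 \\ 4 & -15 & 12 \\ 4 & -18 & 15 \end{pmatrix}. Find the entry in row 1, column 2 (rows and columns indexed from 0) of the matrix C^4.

Characteristic polynomial: t^3 - 3t^2 - t + 3 = (t - 3)(t - 1)(t + 1), so the eigenvalues are -1, 1, 3.
t=3: eigenvector (0, 2, 3).
t=-1: eigenvector (1, 2, 2).
t=1: eigenvector (1, 1, 1).
P = [[0, 1, 1], [2, 2, 1], [3, 2, 1]], D = diag(3, -1, 1), P⁻¹ = [[0, -1, 1], [-1, 3, -2], [2, -3, 2]].
C⁴ = P·diag(81, 1, 1)·P⁻¹ = [[1, 0, 0], [0, -159, 160], [0, -240, 241]].
The requested entry is 160.

160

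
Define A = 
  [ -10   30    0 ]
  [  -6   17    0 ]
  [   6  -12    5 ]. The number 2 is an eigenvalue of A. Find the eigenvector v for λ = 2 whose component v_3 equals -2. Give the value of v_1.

5

A − 2I = [[-12, 30, 0], [-6, 15, 0], [6, -12, 3]].
Solving (A − 2I)v = 0 gives the eigenspace spanned by (5, 2, -2).
With v_3 = -2, v = (5, 2, -2), so v_1 = 5.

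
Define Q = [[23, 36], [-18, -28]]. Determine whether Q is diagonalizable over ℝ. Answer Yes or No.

Characteristic polynomial: p(μ) = μ^2 + 5μ + 4 = (μ + 1)(μ + 4).
All 2 eigenvalues are distinct, so Q is diagonalizable.

Yes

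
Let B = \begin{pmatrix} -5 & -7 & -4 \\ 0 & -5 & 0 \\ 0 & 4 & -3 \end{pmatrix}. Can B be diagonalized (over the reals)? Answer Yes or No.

No

Characteristic polynomial: p(t) = t^3 + 13t^2 + 55t + 75 = (t + 3)(t + 5)^2.
t = -5 has algebraic multiplicity 2; rank(B + 5I) = 2, so geometric multiplicity = 1.
Geometric multiplicity < algebraic multiplicity, so B is not diagonalizable.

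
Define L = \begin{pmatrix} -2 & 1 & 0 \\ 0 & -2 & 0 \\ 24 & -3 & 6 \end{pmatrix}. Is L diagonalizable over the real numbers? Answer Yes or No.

No

Characteristic polynomial: p(λ) = λ^3 - 2λ^2 - 20λ - 24 = (λ - 6)(λ + 2)^2.
λ = -2 has algebraic multiplicity 2; rank(L + 2I) = 2, so geometric multiplicity = 1.
Geometric multiplicity < algebraic multiplicity, so L is not diagonalizable.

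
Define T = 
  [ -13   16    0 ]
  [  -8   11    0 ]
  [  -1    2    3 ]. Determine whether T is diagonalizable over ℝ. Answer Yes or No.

Characteristic polynomial: p(s) = s^3 - s^2 - 21s + 45 = (s - 3)^2(s + 5).
s = 3 has algebraic multiplicity 2; rank(T − 3I) = 2, so geometric multiplicity = 1.
Geometric multiplicity < algebraic multiplicity, so T is not diagonalizable.

No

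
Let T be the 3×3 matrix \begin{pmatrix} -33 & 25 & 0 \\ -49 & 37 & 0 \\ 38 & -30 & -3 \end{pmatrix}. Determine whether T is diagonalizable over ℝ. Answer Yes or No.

No

Characteristic polynomial: p(λ) = λ^3 - λ^2 - 8λ + 12 = (λ - 2)^2(λ + 3).
λ = 2 has algebraic multiplicity 2; rank(T − 2I) = 2, so geometric multiplicity = 1.
Geometric multiplicity < algebraic multiplicity, so T is not diagonalizable.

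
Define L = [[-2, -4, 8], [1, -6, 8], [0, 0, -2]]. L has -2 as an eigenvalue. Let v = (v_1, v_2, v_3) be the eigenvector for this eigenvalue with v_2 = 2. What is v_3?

1

L + 2I = [[0, -4, 8], [1, -4, 8], [0, 0, 0]].
Solving (L + 2I)v = 0 gives the eigenspace spanned by (0, 2, 1).
With v_2 = 2, v = (0, 2, 1), so v_3 = 1.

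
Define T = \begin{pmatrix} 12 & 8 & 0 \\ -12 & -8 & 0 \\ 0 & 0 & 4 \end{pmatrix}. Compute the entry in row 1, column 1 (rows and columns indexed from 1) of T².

Characteristic polynomial: μ^3 - 8μ^2 + 16μ = μ(μ - 4)^2, so the eigenvalues are 0, 4, 4.
μ=4: eigenvector (1, -1, 0).
μ=0: eigenvector (-2, 3, 0).
μ=4: eigenvector (-2, 2, 1).
P = [[1, -2, -2], [-1, 3, 2], [0, 0, 1]], D = diag(4, 0, 4), P⁻¹ = [[3, 2, 2], [1, 1, 0], [0, 0, 1]].
T² = P·diag(16, 0, 16)·P⁻¹ = [[48, 32, 0], [-48, -32, 0], [0, 0, 16]].
The requested entry is 48.

48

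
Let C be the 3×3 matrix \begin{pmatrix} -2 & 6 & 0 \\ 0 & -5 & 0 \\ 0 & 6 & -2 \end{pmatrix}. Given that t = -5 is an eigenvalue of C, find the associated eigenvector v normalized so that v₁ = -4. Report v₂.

2

C + 5I = [[3, 6, 0], [0, 0, 0], [0, 6, 3]].
Solving (C + 5I)v = 0 gives the eigenspace spanned by (-4, 2, -4).
With v₁ = -4, v = (-4, 2, -4), so v₂ = 2.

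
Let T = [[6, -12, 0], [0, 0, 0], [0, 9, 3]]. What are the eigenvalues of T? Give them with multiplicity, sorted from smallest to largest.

Characteristic polynomial: p(r) = r^3 - 9r^2 + 18r = r(r - 6)(r - 3).
Roots (with multiplicity): 0, 3, 6.

0, 3, 6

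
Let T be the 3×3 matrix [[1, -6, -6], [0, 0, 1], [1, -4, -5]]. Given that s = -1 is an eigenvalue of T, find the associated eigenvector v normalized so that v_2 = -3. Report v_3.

3

T + 1I = [[2, -6, -6], [0, 1, 1], [1, -4, -4]].
Solving (T + 1I)v = 0 gives the eigenspace spanned by (0, -3, 3).
With v_2 = -3, v = (0, -3, 3), so v_3 = 3.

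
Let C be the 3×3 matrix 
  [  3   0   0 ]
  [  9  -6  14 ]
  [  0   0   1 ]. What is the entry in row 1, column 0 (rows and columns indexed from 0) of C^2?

Characteristic polynomial: r^3 + 2r^2 - 21r + 18 = (r - 3)(r - 1)(r + 6), so the eigenvalues are -6, 1, 3.
r=3: eigenvector (1, 1, 0).
r=1: eigenvector (0, 2, 1).
r=-6: eigenvector (0, 1, 0).
P = [[1, 0, 0], [1, 2, 1], [0, 1, 0]], D = diag(3, 1, -6), P⁻¹ = [[1, 0, 0], [0, 0, 1], [-1, 1, -2]].
C² = P·diag(9, 1, 36)·P⁻¹ = [[9, 0, 0], [-27, 36, -70], [0, 0, 1]].
The requested entry is -27.

-27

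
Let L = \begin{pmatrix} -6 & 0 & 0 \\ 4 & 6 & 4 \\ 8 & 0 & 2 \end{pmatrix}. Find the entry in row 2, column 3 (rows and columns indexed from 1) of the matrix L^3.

Characteristic polynomial: t^3 - 2t^2 - 36t + 72 = (t - 6)(t - 2)(t + 6), so the eigenvalues are -6, 2, 6.
t=-6: eigenvector (1, 0, -1).
t=2: eigenvector (0, -1, 1).
t=6: eigenvector (0, 1, 0).
P = [[1, 0, 0], [0, -1, 1], [-1, 1, 0]], D = diag(-6, 2, 6), P⁻¹ = [[1, 0, 0], [1, 0, 1], [1, 1, 1]].
L³ = P·diag(-216, 8, 216)·P⁻¹ = [[-216, 0, 0], [208, 216, 208], [224, 0, 8]].
The requested entry is 208.

208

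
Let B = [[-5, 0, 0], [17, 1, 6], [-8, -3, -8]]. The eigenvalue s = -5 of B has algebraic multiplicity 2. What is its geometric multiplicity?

B + 5I = [[0, 0, 0], [17, 6, 6], [-8, -3, -3]].
This matrix has rank 2, so its null space has dimension 3 − 2 = 1.

1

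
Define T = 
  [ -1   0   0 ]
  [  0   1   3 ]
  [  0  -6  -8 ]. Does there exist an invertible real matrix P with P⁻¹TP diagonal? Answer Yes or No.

Characteristic polynomial: p(μ) = μ^3 + 8μ^2 + 17μ + 10 = (μ + 1)(μ + 2)(μ + 5).
All 3 eigenvalues are distinct, so T is diagonalizable.

Yes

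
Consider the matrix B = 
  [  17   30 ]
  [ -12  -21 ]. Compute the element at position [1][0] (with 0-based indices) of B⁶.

4368

Characteristic polynomial: λ^2 + 4λ + 3 = (λ + 1)(λ + 3), so the eigenvalues are -3, -1.
λ=-1: eigenvector (-5, 3).
λ=-3: eigenvector (3, -2).
P = [[-5, 3], [3, -2]], D = diag(-1, -3), P⁻¹ = [[-2, -3], [-3, -5]].
B⁶ = P·diag(1, 729)·P⁻¹ = [[-6551, -10920], [4368, 7281]].
The requested entry is 4368.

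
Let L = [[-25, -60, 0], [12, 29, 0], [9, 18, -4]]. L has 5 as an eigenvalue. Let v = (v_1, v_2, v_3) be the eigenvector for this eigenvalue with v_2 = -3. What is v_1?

L − 5I = [[-30, -60, 0], [12, 24, 0], [9, 18, -9]].
Solving (L − 5I)v = 0 gives the eigenspace spanned by (6, -3, 0).
With v_2 = -3, v = (6, -3, 0), so v_1 = 6.

6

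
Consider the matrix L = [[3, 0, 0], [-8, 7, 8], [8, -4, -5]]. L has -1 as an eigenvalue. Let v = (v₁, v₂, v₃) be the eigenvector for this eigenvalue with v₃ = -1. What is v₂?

1

L + 1I = [[4, 0, 0], [-8, 8, 8], [8, -4, -4]].
Solving (L + 1I)v = 0 gives the eigenspace spanned by (0, 1, -1).
With v₃ = -1, v = (0, 1, -1), so v₂ = 1.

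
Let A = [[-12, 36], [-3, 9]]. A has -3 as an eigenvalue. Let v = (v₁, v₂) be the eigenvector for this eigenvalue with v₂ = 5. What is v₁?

A + 3I = [[-9, 36], [-3, 12]].
Solving (A + 3I)v = 0 gives the eigenspace spanned by (20, 5).
With v₂ = 5, v = (20, 5), so v₁ = 20.

20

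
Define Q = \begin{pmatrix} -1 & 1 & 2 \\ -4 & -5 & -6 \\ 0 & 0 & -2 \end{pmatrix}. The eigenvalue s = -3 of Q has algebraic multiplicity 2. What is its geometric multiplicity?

1

Q + 3I = [[2, 1, 2], [-4, -2, -6], [0, 0, 1]].
This matrix has rank 2, so its null space has dimension 3 − 2 = 1.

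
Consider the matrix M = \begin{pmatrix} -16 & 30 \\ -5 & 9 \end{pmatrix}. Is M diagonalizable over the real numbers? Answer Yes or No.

Yes

Characteristic polynomial: p(t) = t^2 + 7t + 6 = (t + 1)(t + 6).
All 2 eigenvalues are distinct, so M is diagonalizable.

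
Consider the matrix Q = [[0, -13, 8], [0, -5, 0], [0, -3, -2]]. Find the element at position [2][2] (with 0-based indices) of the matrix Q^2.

Characteristic polynomial: λ^3 + 7λ^2 + 10λ = λ(λ + 2)(λ + 5), so the eigenvalues are -5, -2, 0.
λ=0: eigenvector (1, 0, 0).
λ=-5: eigenvector (1, 1, 1).
λ=-2: eigenvector (-4, 0, 1).
P = [[1, 1, -4], [0, 1, 0], [0, 1, 1]], D = diag(0, -5, -2), P⁻¹ = [[1, -5, 4], [0, 1, 0], [0, -1, 1]].
Q² = P·diag(0, 25, 4)·P⁻¹ = [[0, 41, -16], [0, 25, 0], [0, 21, 4]].
The requested entry is 4.

4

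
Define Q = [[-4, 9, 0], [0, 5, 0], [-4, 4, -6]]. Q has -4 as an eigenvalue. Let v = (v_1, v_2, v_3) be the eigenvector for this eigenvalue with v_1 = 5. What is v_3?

-10

Q + 4I = [[0, 9, 0], [0, 9, 0], [-4, 4, -2]].
Solving (Q + 4I)v = 0 gives the eigenspace spanned by (5, 0, -10).
With v_1 = 5, v = (5, 0, -10), so v_3 = -10.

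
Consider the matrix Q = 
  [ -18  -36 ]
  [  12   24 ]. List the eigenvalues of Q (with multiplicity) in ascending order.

0, 6

Characteristic polynomial: p(λ) = λ^2 - 6λ = λ(λ - 6).
Roots (with multiplicity): 0, 6.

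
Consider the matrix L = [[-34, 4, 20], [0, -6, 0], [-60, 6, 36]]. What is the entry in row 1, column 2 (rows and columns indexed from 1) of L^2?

Characteristic polynomial: s^3 + 4s^2 - 36s - 144 = (s - 6)(s + 4)(s + 6), so the eigenvalues are -6, -4, 6.
s=-6: eigenvector (-2, 1, -3).
s=6: eigenvector (1, 0, 2).
s=-4: eigenvector (-2, 0, -3).
P = [[-2, 1, -2], [1, 0, 0], [-3, 2, -3]], D = diag(-6, 6, -4), P⁻¹ = [[0, 1, 0], [-3, 0, 2], [-2, -1, 1]].
L² = P·diag(36, 36, 16)·P⁻¹ = [[-44, -40, 40], [0, 36, 0], [-120, -60, 96]].
The requested entry is -40.

-40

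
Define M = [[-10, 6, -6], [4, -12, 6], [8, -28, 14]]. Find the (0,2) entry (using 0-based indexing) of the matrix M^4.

Characteristic polynomial: s^3 + 8s^2 + 4s - 48 = (s - 2)(s + 4)(s + 6), so the eigenvalues are -6, -4, 2.
s=2: eigenvector (-1, 1, 3).
s=-4: eigenvector (-1, 1, 2).
s=-6: eigenvector (3, -2, -4).
P = [[-1, -1, 3], [1, 1, -2], [3, 2, -4]], D = diag(2, -4, -6), P⁻¹ = [[0, -2, 1], [2, 5, -1], [1, 1, 0]].
M⁴ = P·diag(16, 256, 1296)·P⁻¹ = [[3376, 2640, 240], [-2080, -1344, -240], [-4160, -2720, -464]].
The requested entry is 240.

240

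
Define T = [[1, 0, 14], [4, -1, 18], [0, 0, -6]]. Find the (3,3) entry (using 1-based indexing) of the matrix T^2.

Characteristic polynomial: μ^3 + 6μ^2 - μ - 6 = (μ - 1)(μ + 1)(μ + 6), so the eigenvalues are -6, -1, 1.
μ=1: eigenvector (1, 2, 0).
μ=-1: eigenvector (0, 1, 0).
μ=-6: eigenvector (-2, -2, 1).
P = [[1, 0, -2], [2, 1, -2], [0, 0, 1]], D = diag(1, -1, -6), P⁻¹ = [[1, 0, 2], [-2, 1, -2], [0, 0, 1]].
T² = P·diag(1, 1, 36)·P⁻¹ = [[1, 0, -70], [0, 1, -70], [0, 0, 36]].
The requested entry is 36.

36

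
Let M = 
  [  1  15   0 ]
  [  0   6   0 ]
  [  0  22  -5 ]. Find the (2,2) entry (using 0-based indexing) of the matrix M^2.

Characteristic polynomial: t^3 - 2t^2 - 29t + 30 = (t - 6)(t - 1)(t + 5), so the eigenvalues are -5, 1, 6.
t=1: eigenvector (1, 0, 0).
t=-5: eigenvector (0, 0, 1).
t=6: eigenvector (3, 1, 2).
P = [[1, 0, 3], [0, 0, 1], [0, 1, 2]], D = diag(1, -5, 6), P⁻¹ = [[1, -3, 0], [0, -2, 1], [0, 1, 0]].
M² = P·diag(1, 25, 36)·P⁻¹ = [[1, 105, 0], [0, 36, 0], [0, 22, 25]].
The requested entry is 25.

25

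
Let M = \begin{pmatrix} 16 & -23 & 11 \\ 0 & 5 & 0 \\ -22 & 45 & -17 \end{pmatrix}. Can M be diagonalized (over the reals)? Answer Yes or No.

No

Characteristic polynomial: p(μ) = μ^3 - 4μ^2 - 35μ + 150 = (μ - 5)^2(μ + 6).
μ = 5 has algebraic multiplicity 2; rank(M − 5I) = 2, so geometric multiplicity = 1.
Geometric multiplicity < algebraic multiplicity, so M is not diagonalizable.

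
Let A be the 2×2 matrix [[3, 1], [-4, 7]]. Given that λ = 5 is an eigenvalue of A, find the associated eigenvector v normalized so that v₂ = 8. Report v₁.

A − 5I = [[-2, 1], [-4, 2]].
Solving (A − 5I)v = 0 gives the eigenspace spanned by (4, 8).
With v₂ = 8, v = (4, 8), so v₁ = 4.

4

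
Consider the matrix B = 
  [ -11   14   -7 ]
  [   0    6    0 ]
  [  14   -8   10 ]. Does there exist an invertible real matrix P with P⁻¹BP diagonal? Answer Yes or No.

Yes

Characteristic polynomial: p(μ) = μ^3 - 5μ^2 - 18μ + 72 = (μ - 6)(μ - 3)(μ + 4).
All 3 eigenvalues are distinct, so B is diagonalizable.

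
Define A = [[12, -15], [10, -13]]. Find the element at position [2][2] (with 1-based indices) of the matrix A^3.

-97

Characteristic polynomial: r^2 + r - 6 = (r - 2)(r + 3), so the eigenvalues are -3, 2.
r=-3: eigenvector (1, 1).
r=2: eigenvector (3, 2).
P = [[1, 3], [1, 2]], D = diag(-3, 2), P⁻¹ = [[-2, 3], [1, -1]].
A³ = P·diag(-27, 8)·P⁻¹ = [[78, -105], [70, -97]].
The requested entry is -97.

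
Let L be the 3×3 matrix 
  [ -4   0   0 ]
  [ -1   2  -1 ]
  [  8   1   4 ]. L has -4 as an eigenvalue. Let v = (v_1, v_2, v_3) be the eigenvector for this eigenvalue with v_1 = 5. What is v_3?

-5

L + 4I = [[0, 0, 0], [-1, 6, -1], [8, 1, 8]].
Solving (L + 4I)v = 0 gives the eigenspace spanned by (5, 0, -5).
With v_1 = 5, v = (5, 0, -5), so v_3 = -5.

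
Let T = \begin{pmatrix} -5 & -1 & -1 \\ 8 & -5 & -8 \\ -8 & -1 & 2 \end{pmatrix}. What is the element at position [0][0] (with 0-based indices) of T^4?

Characteristic polynomial: s^3 + 8s^2 - 3s - 90 = (s - 3)(s + 5)(s + 6), so the eigenvalues are -6, -5, 3.
s=3: eigenvector (0, 1, -1).
s=-6: eigenvector (1, 0, 1).
s=-5: eigenvector (1, -1, 1).
P = [[0, 1, 1], [1, 0, -1], [-1, 1, 1]], D = diag(3, -6, -5), P⁻¹ = [[1, 0, -1], [0, 1, 1], [1, -1, -1]].
T⁴ = P·diag(81, 1296, 625)·P⁻¹ = [[625, 671, 671], [-544, 625, 544], [544, 671, 752]].
The requested entry is 625.

625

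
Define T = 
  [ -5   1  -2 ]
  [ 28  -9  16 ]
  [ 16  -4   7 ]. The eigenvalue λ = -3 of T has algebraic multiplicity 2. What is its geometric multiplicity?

T + 3I = [[-2, 1, -2], [28, -6, 16], [16, -4, 10]].
This matrix has rank 2, so its null space has dimension 3 − 2 = 1.

1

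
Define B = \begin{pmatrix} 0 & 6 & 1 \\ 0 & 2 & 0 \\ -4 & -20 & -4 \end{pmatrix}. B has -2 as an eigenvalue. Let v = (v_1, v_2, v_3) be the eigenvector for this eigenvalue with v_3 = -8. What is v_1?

B + 2I = [[2, 6, 1], [0, 4, 0], [-4, -20, -2]].
Solving (B + 2I)v = 0 gives the eigenspace spanned by (4, 0, -8).
With v_3 = -8, v = (4, 0, -8), so v_1 = 4.

4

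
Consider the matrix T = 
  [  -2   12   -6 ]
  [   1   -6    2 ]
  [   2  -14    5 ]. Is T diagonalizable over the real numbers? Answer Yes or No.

No

Characteristic polynomial: p(s) = s^3 + 3s^2 - 4 = (s - 1)(s + 2)^2.
s = -2 has algebraic multiplicity 2; rank(T + 2I) = 2, so geometric multiplicity = 1.
Geometric multiplicity < algebraic multiplicity, so T is not diagonalizable.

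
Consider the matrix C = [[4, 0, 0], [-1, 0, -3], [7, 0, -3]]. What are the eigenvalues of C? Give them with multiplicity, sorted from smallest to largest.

Characteristic polynomial: p(λ) = λ^3 - λ^2 - 12λ = λ(λ - 4)(λ + 3).
Roots (with multiplicity): -3, 0, 4.

-3, 0, 4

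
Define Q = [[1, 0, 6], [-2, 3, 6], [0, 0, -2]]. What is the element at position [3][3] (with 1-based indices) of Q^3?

-8

Characteristic polynomial: λ^3 - 2λ^2 - 5λ + 6 = (λ - 3)(λ - 1)(λ + 2), so the eigenvalues are -2, 1, 3.
λ=-2: eigenvector (-2, -2, 1).
λ=3: eigenvector (0, 1, 0).
λ=1: eigenvector (1, 1, 0).
P = [[-2, 0, 1], [-2, 1, 1], [1, 0, 0]], D = diag(-2, 3, 1), P⁻¹ = [[0, 0, 1], [-1, 1, 0], [1, 0, 2]].
Q³ = P·diag(-8, 27, 1)·P⁻¹ = [[1, 0, 18], [-26, 27, 18], [0, 0, -8]].
The requested entry is -8.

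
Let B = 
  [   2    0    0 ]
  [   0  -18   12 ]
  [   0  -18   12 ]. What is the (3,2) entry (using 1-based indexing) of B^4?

3888

Characteristic polynomial: λ^3 + 4λ^2 - 12λ = λ(λ - 2)(λ + 6), so the eigenvalues are -6, 0, 2.
λ=2: eigenvector (1, 0, 0).
λ=-6: eigenvector (0, -1, -1).
λ=0: eigenvector (0, 2, 3).
P = [[1, 0, 0], [0, -1, 2], [0, -1, 3]], D = diag(2, -6, 0), P⁻¹ = [[1, 0, 0], [0, -3, 2], [0, -1, 1]].
B⁴ = P·diag(16, 1296, 0)·P⁻¹ = [[16, 0, 0], [0, 3888, -2592], [0, 3888, -2592]].
The requested entry is 3888.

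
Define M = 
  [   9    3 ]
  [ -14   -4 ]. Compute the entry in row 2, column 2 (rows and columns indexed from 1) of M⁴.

-374

Characteristic polynomial: μ^2 - 5μ + 6 = (μ - 3)(μ - 2), so the eigenvalues are 2, 3.
μ=3: eigenvector (1, -2).
μ=2: eigenvector (-3, 7).
P = [[1, -3], [-2, 7]], D = diag(3, 2), P⁻¹ = [[7, 3], [2, 1]].
M⁴ = P·diag(81, 16)·P⁻¹ = [[471, 195], [-910, -374]].
The requested entry is -374.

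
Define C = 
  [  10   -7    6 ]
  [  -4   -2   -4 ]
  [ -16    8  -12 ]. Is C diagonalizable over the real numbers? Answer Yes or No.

No

Characteristic polynomial: p(s) = s^3 + 4s^2 - 16s - 64 = (s - 4)(s + 4)^2.
s = -4 has algebraic multiplicity 2; rank(C + 4I) = 2, so geometric multiplicity = 1.
Geometric multiplicity < algebraic multiplicity, so C is not diagonalizable.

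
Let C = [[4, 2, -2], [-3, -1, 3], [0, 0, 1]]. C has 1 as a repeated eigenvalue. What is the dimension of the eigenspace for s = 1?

1

C − 1I = [[3, 2, -2], [-3, -2, 3], [0, 0, 0]].
This matrix has rank 2, so its null space has dimension 3 − 2 = 1.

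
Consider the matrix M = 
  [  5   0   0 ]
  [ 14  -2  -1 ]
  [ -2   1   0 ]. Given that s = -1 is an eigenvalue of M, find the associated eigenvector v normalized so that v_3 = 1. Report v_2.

M + 1I = [[6, 0, 0], [14, -1, -1], [-2, 1, 1]].
Solving (M + 1I)v = 0 gives the eigenspace spanned by (0, -1, 1).
With v_3 = 1, v = (0, -1, 1), so v_2 = -1.

-1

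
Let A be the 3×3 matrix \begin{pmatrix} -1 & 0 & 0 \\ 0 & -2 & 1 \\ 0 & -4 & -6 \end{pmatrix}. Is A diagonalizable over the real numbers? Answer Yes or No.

Characteristic polynomial: p(μ) = μ^3 + 9μ^2 + 24μ + 16 = (μ + 1)(μ + 4)^2.
μ = -4 has algebraic multiplicity 2; rank(A + 4I) = 2, so geometric multiplicity = 1.
Geometric multiplicity < algebraic multiplicity, so A is not diagonalizable.

No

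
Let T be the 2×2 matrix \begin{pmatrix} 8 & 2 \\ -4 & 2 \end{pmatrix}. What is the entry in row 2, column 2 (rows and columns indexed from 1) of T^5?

Characteristic polynomial: λ^2 - 10λ + 24 = (λ - 6)(λ - 4), so the eigenvalues are 4, 6.
λ=6: eigenvector (1, -1).
λ=4: eigenvector (-1, 2).
P = [[1, -1], [-1, 2]], D = diag(6, 4), P⁻¹ = [[2, 1], [1, 1]].
T⁵ = P·diag(7776, 1024)·P⁻¹ = [[14528, 6752], [-13504, -5728]].
The requested entry is -5728.

-5728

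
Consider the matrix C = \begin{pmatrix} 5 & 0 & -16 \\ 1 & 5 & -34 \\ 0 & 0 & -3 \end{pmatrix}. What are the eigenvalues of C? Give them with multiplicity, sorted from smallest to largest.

Characteristic polynomial: p(μ) = μ^3 - 7μ^2 - 5μ + 75 = (μ - 5)^2(μ + 3).
Roots (with multiplicity): -3, 5, 5.

-3, 5, 5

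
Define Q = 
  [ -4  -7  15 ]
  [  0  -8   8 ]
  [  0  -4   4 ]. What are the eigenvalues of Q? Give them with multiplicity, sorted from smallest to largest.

-4, -4, 0

Characteristic polynomial: p(s) = s^3 + 8s^2 + 16s = s(s + 4)^2.
Roots (with multiplicity): -4, -4, 0.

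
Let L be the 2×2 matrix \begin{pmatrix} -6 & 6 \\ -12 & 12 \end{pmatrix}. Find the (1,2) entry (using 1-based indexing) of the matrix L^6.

Characteristic polynomial: s^2 - 6s = s(s - 6), so the eigenvalues are 0, 6.
s=6: eigenvector (1, 2).
s=0: eigenvector (-1, -1).
P = [[1, -1], [2, -1]], D = diag(6, 0), P⁻¹ = [[-1, 1], [-2, 1]].
L⁶ = P·diag(46656, 0)·P⁻¹ = [[-46656, 46656], [-93312, 93312]].
The requested entry is 46656.

46656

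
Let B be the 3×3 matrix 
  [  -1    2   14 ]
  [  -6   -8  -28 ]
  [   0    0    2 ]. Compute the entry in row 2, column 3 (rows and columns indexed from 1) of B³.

Characteristic polynomial: r^3 + 7r^2 + 2r - 40 = (r - 2)(r + 4)(r + 5), so the eigenvalues are -5, -4, 2.
r=-5: eigenvector (1, -2, 0).
r=2: eigenvector (2, -4, 1).
r=-4: eigenvector (2, -3, 0).
P = [[1, 2, 2], [-2, -4, -3], [0, 1, 0]], D = diag(-5, 2, -4), P⁻¹ = [[-3, -2, -2], [0, 0, 1], [2, 1, 0]].
B³ = P·diag(-125, 8, -64)·P⁻¹ = [[119, 122, 266], [-366, -308, -532], [0, 0, 8]].
The requested entry is -532.

-532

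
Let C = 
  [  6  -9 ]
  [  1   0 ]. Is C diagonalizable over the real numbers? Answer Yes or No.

No

Characteristic polynomial: p(s) = s^2 - 6s + 9 = (s - 3)^2.
s = 3 has algebraic multiplicity 2; rank(C − 3I) = 1, so geometric multiplicity = 1.
Geometric multiplicity < algebraic multiplicity, so C is not diagonalizable.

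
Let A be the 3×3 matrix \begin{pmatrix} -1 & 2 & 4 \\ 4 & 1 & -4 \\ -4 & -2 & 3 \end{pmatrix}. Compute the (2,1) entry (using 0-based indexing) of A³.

Characteristic polynomial: t^3 - 3t^2 - t + 3 = (t - 3)(t - 1)(t + 1), so the eigenvalues are -1, 1, 3.
t=3: eigenvector (-1, 2, -2).
t=1: eigenvector (-1, 1, -1).
t=-1: eigenvector (-2, 2, -1).
P = [[-1, -1, -2], [2, 1, 2], [-2, -1, -1]], D = diag(3, 1, -1), P⁻¹ = [[1, 1, 0], [-2, -3, -2], [0, 1, 1]].
A³ = P·diag(27, 1, -1)·P⁻¹ = [[-25, -22, 4], [52, 49, -4], [-52, -50, 3]].
The requested entry is -50.

-50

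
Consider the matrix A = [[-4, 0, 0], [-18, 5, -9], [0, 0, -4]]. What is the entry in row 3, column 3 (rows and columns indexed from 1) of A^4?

256

Characteristic polynomial: μ^3 + 3μ^2 - 24μ - 80 = (μ - 5)(μ + 4)^2, so the eigenvalues are -4, -4, 5.
μ=-4: eigenvector (1, 0, -2).
μ=5: eigenvector (0, 1, 0).
μ=-4: eigenvector (0, 1, 1).
P = [[1, 0, 0], [0, 1, 1], [-2, 0, 1]], D = diag(-4, 5, -4), P⁻¹ = [[1, 0, 0], [-2, 1, -1], [2, 0, 1]].
A⁴ = P·diag(256, 625, 256)·P⁻¹ = [[256, 0, 0], [-738, 625, -369], [0, 0, 256]].
The requested entry is 256.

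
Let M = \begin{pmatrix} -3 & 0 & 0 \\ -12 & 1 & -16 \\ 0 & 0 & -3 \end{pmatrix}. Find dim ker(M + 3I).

M + 3I = [[0, 0, 0], [-12, 4, -16], [0, 0, 0]].
This matrix has rank 1, so its null space has dimension 3 − 1 = 2.

2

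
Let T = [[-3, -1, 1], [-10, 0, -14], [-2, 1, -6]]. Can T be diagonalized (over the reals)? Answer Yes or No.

No

Characteristic polynomial: p(s) = s^3 + 9s^2 + 24s + 20 = (s + 2)^2(s + 5).
s = -2 has algebraic multiplicity 2; rank(T + 2I) = 2, so geometric multiplicity = 1.
Geometric multiplicity < algebraic multiplicity, so T is not diagonalizable.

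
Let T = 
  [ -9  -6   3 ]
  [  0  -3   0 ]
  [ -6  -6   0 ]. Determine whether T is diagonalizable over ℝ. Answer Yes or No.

Characteristic polynomial: p(s) = s^3 + 12s^2 + 45s + 54 = (s + 3)^2(s + 6).
s = -3 has algebraic multiplicity 2; rank(T + 3I) = 1, so geometric multiplicity = 2.
Every eigenvalue has geometric = algebraic multiplicity, so T is diagonalizable.

Yes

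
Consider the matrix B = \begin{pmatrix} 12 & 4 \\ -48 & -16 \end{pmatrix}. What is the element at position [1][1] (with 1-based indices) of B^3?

Characteristic polynomial: r^2 + 4r = r(r + 4), so the eigenvalues are -4, 0.
r=0: eigenvector (1, -3).
r=-4: eigenvector (-1, 4).
P = [[1, -1], [-3, 4]], D = diag(0, -4), P⁻¹ = [[4, 1], [3, 1]].
B³ = P·diag(0, -64)·P⁻¹ = [[192, 64], [-768, -256]].
The requested entry is 192.

192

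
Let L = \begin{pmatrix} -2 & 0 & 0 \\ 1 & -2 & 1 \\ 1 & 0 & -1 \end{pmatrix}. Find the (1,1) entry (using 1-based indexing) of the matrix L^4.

Characteristic polynomial: r^3 + 5r^2 + 8r + 4 = (r + 1)(r + 2)^2, so the eigenvalues are -2, -2, -1.
r=-2: eigenvector (1, -1, -1).
r=-1: eigenvector (0, 1, 1).
r=-2: eigenvector (0, 1, 0).
P = [[1, 0, 0], [-1, 1, 1], [-1, 1, 0]], D = diag(-2, -1, -2), P⁻¹ = [[1, 0, 0], [1, 0, 1], [0, 1, -1]].
L⁴ = P·diag(16, 1, 16)·P⁻¹ = [[16, 0, 0], [-15, 16, -15], [-15, 0, 1]].
The requested entry is 16.

16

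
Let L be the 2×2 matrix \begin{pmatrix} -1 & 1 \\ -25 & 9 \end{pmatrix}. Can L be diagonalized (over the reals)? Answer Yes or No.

Characteristic polynomial: p(s) = s^2 - 8s + 16 = (s - 4)^2.
s = 4 has algebraic multiplicity 2; rank(L − 4I) = 1, so geometric multiplicity = 1.
Geometric multiplicity < algebraic multiplicity, so L is not diagonalizable.

No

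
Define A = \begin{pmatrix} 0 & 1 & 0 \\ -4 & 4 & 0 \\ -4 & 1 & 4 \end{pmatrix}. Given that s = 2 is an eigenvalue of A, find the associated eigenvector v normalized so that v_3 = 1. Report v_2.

2

A − 2I = [[-2, 1, 0], [-4, 2, 0], [-4, 1, 2]].
Solving (A − 2I)v = 0 gives the eigenspace spanned by (1, 2, 1).
With v_3 = 1, v = (1, 2, 1), so v_2 = 2.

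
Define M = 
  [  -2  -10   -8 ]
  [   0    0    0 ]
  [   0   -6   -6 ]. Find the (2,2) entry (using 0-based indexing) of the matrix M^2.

Characteristic polynomial: μ^3 + 8μ^2 + 12μ = μ(μ + 2)(μ + 6), so the eigenvalues are -6, -2, 0.
μ=0: eigenvector (-1, 1, -1).
μ=-2: eigenvector (1, 0, 0).
μ=-6: eigenvector (2, 0, 1).
P = [[-1, 1, 2], [1, 0, 0], [-1, 0, 1]], D = diag(0, -2, -6), P⁻¹ = [[0, 1, 0], [1, -1, -2], [0, 1, 1]].
M² = P·diag(0, 4, 36)·P⁻¹ = [[4, 68, 64], [0, 0, 0], [0, 36, 36]].
The requested entry is 36.

36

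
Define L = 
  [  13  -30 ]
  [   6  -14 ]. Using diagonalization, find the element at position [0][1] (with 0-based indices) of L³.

Characteristic polynomial: t^2 + t - 2 = (t - 1)(t + 2), so the eigenvalues are -2, 1.
t=-2: eigenvector (2, 1).
t=1: eigenvector (5, 2).
P = [[2, 5], [1, 2]], D = diag(-2, 1), P⁻¹ = [[-2, 5], [1, -2]].
L³ = P·diag(-8, 1)·P⁻¹ = [[37, -90], [18, -44]].
The requested entry is -90.

-90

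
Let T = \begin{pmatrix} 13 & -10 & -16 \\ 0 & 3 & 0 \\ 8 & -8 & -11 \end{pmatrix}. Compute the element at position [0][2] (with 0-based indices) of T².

Characteristic polynomial: r^3 - 5r^2 - 9r + 45 = (r - 5)(r - 3)(r + 3), so the eigenvalues are -3, 3, 5.
r=-3: eigenvector (-1, 0, -1).
r=3: eigenvector (1, 1, 0).
r=5: eigenvector (2, 0, 1).
P = [[-1, 1, 2], [0, 1, 0], [-1, 0, 1]], D = diag(-3, 3, 5), P⁻¹ = [[1, -1, -2], [0, 1, 0], [1, -1, -1]].
T² = P·diag(9, 9, 25)·P⁻¹ = [[41, -32, -32], [0, 9, 0], [16, -16, -7]].
The requested entry is -32.

-32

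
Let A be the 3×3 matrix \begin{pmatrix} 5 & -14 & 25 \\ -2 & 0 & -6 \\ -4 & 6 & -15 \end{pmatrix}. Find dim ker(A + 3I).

A + 3I = [[8, -14, 25], [-2, 3, -6], [-4, 6, -12]].
This matrix has rank 2, so its null space has dimension 3 − 2 = 1.

1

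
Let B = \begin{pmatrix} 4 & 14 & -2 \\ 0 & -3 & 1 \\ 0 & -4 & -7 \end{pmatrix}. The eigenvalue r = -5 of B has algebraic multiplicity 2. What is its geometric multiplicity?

1

B + 5I = [[9, 14, -2], [0, 2, 1], [0, -4, -2]].
This matrix has rank 2, so its null space has dimension 3 − 2 = 1.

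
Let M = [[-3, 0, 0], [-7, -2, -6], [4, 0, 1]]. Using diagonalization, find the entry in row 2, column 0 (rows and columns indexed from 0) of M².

Characteristic polynomial: μ^3 + 4μ^2 + μ - 6 = (μ - 1)(μ + 2)(μ + 3), so the eigenvalues are -3, -2, 1.
μ=-3: eigenvector (1, 1, -1).
μ=-2: eigenvector (0, 1, 0).
μ=1: eigenvector (0, -2, 1).
P = [[1, 0, 0], [1, 1, -2], [-1, 0, 1]], D = diag(-3, -2, 1), P⁻¹ = [[1, 0, 0], [1, 1, 2], [1, 0, 1]].
M² = P·diag(9, 4, 1)·P⁻¹ = [[9, 0, 0], [11, 4, 6], [-8, 0, 1]].
The requested entry is -8.

-8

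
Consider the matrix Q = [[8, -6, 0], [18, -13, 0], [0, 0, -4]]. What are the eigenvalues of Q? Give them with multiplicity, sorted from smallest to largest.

Characteristic polynomial: p(t) = t^3 + 9t^2 + 24t + 16 = (t + 1)(t + 4)^2.
Roots (with multiplicity): -4, -4, -1.

-4, -4, -1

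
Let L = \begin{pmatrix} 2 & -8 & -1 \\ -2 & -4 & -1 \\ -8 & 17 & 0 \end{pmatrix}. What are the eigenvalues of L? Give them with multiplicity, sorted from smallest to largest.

-3, -3, 4

Characteristic polynomial: p(μ) = μ^3 + 2μ^2 - 15μ - 36 = (μ - 4)(μ + 3)^2.
Roots (with multiplicity): -3, -3, 4.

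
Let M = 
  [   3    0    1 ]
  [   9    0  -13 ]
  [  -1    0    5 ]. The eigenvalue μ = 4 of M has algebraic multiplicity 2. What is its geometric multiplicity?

1

M − 4I = [[-1, 0, 1], [9, -4, -13], [-1, 0, 1]].
This matrix has rank 2, so its null space has dimension 3 − 2 = 1.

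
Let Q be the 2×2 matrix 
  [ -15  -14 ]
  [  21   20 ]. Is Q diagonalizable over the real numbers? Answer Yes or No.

Yes

Characteristic polynomial: p(s) = s^2 - 5s - 6 = (s - 6)(s + 1).
All 2 eigenvalues are distinct, so Q is diagonalizable.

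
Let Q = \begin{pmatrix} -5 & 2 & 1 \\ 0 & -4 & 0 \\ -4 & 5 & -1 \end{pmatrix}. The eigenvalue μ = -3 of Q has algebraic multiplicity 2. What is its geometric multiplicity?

1

Q + 3I = [[-2, 2, 1], [0, -1, 0], [-4, 5, 2]].
This matrix has rank 2, so its null space has dimension 3 − 2 = 1.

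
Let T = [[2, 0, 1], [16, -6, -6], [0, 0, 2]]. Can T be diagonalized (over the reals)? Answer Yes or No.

Characteristic polynomial: p(μ) = μ^3 + 2μ^2 - 20μ + 24 = (μ - 2)^2(μ + 6).
μ = 2 has algebraic multiplicity 2; rank(T − 2I) = 2, so geometric multiplicity = 1.
Geometric multiplicity < algebraic multiplicity, so T is not diagonalizable.

No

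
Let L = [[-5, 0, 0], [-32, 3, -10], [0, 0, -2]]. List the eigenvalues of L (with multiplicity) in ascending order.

Characteristic polynomial: p(s) = s^3 + 4s^2 - 11s - 30 = (s - 3)(s + 2)(s + 5).
Roots (with multiplicity): -5, -2, 3.

-5, -2, 3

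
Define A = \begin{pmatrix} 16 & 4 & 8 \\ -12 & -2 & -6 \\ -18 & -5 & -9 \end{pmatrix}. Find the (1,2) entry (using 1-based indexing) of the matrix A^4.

Characteristic polynomial: λ^3 - 5λ^2 + 4λ = λ(λ - 4)(λ - 1), so the eigenvalues are 0, 1, 4.
λ=0: eigenvector (1, 0, -2).
λ=4: eigenvector (-1, 1, 1).
λ=1: eigenvector (0, 2, -1).
P = [[1, -1, 0], [0, 1, 2], [-2, 1, -1]], D = diag(0, 4, 1), P⁻¹ = [[-3, -1, -2], [-4, -1, -2], [2, 1, 1]].
A⁴ = P·diag(0, 256, 1)·P⁻¹ = [[1024, 256, 512], [-1020, -254, -510], [-1026, -257, -513]].
The requested entry is 256.

256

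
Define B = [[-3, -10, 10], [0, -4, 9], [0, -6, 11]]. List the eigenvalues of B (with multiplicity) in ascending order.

Characteristic polynomial: p(s) = s^3 - 4s^2 - 11s + 30 = (s - 5)(s - 2)(s + 3).
Roots (with multiplicity): -3, 2, 5.

-3, 2, 5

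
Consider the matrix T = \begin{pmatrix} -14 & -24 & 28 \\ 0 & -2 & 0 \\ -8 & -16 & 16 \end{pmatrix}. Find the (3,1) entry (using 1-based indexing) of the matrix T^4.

Characteristic polynomial: μ^3 - 4μ = μ(μ - 2)(μ + 2), so the eigenvalues are -2, 0, 2.
μ=2: eigenvector (-7, 0, -4).
μ=-2: eigenvector (-2, 1, 0).
μ=0: eigenvector (2, 0, 1).
P = [[-7, -2, 2], [0, 1, 0], [-4, 0, 1]], D = diag(2, -2, 0), P⁻¹ = [[1, 2, -2], [0, 1, 0], [4, 8, -7]].
T⁴ = P·diag(16, 16, 0)·P⁻¹ = [[-112, -256, 224], [0, 16, 0], [-64, -128, 128]].
The requested entry is -64.

-64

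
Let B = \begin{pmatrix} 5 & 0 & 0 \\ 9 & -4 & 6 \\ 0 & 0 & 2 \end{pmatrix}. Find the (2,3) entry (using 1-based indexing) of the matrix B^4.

-240

Characteristic polynomial: λ^3 - 3λ^2 - 18λ + 40 = (λ - 5)(λ - 2)(λ + 4), so the eigenvalues are -4, 2, 5.
λ=5: eigenvector (1, 1, 0).
λ=-4: eigenvector (0, 1, 0).
λ=2: eigenvector (0, 1, 1).
P = [[1, 0, 0], [1, 1, 1], [0, 0, 1]], D = diag(5, -4, 2), P⁻¹ = [[1, 0, 0], [-1, 1, -1], [0, 0, 1]].
B⁴ = P·diag(625, 256, 16)·P⁻¹ = [[625, 0, 0], [369, 256, -240], [0, 0, 16]].
The requested entry is -240.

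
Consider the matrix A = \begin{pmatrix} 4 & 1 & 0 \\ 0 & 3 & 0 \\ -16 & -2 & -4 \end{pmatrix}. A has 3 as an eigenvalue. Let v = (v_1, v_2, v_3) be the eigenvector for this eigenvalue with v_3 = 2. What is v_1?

A − 3I = [[1, 1, 0], [0, 0, 0], [-16, -2, -7]].
Solving (A − 3I)v = 0 gives the eigenspace spanned by (-1, 1, 2).
With v_3 = 2, v = (-1, 1, 2), so v_1 = -1.

-1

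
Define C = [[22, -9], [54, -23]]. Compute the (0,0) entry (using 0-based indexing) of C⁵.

Characteristic polynomial: t^2 + t - 20 = (t - 4)(t + 5), so the eigenvalues are -5, 4.
t=4: eigenvector (1, 2).
t=-5: eigenvector (1, 3).
P = [[1, 1], [2, 3]], D = diag(4, -5), P⁻¹ = [[3, -1], [-2, 1]].
C⁵ = P·diag(1024, -3125)·P⁻¹ = [[9322, -4149], [24894, -11423]].
The requested entry is 9322.

9322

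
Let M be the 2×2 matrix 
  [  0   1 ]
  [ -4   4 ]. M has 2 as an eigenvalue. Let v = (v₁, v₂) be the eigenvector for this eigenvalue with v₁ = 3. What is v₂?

M − 2I = [[-2, 1], [-4, 2]].
Solving (M − 2I)v = 0 gives the eigenspace spanned by (3, 6).
With v₁ = 3, v = (3, 6), so v₂ = 6.

6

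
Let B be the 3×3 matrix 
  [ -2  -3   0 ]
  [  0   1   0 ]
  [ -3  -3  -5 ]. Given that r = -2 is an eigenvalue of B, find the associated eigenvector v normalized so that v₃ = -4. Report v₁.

4

B + 2I = [[0, -3, 0], [0, 3, 0], [-3, -3, -3]].
Solving (B + 2I)v = 0 gives the eigenspace spanned by (4, 0, -4).
With v₃ = -4, v = (4, 0, -4), so v₁ = 4.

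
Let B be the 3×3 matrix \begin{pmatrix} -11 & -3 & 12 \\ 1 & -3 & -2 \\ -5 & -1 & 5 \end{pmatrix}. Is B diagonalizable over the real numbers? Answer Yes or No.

No

Characteristic polynomial: p(s) = s^3 + 9s^2 + 24s + 20 = (s + 2)^2(s + 5).
s = -2 has algebraic multiplicity 2; rank(B + 2I) = 2, so geometric multiplicity = 1.
Geometric multiplicity < algebraic multiplicity, so B is not diagonalizable.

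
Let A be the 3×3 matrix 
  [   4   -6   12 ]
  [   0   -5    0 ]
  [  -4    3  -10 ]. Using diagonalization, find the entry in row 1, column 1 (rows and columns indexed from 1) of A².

-32

Characteristic polynomial: r^3 + 11r^2 + 38r + 40 = (r + 2)(r + 4)(r + 5), so the eigenvalues are -5, -4, -2.
r=-4: eigenvector (-3, 0, 2).
r=-5: eigenvector (2, 1, -1).
r=-2: eigenvector (-2, 0, 1).
P = [[-3, 2, -2], [0, 1, 0], [2, -1, 1]], D = diag(-4, -5, -2), P⁻¹ = [[1, 0, 2], [0, 1, 0], [-2, 1, -3]].
A² = P·diag(16, 25, 4)·P⁻¹ = [[-32, 42, -72], [0, 25, 0], [24, -21, 52]].
The requested entry is -32.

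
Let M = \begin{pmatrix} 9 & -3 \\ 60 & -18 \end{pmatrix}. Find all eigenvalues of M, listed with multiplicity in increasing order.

-6, -3

Characteristic polynomial: p(t) = t^2 + 9t + 18 = (t + 3)(t + 6).
Roots (with multiplicity): -6, -3.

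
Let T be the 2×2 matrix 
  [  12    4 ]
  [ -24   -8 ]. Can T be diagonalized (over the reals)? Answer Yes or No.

Characteristic polynomial: p(r) = r^2 - 4r = r(r - 4).
All 2 eigenvalues are distinct, so T is diagonalizable.

Yes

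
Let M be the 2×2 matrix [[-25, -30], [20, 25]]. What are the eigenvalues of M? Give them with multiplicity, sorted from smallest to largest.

Characteristic polynomial: p(t) = t^2 - 25 = (t - 5)(t + 5).
Roots (with multiplicity): -5, 5.

-5, 5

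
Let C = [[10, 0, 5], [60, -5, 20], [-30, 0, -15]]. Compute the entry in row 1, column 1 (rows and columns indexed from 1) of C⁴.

-1250

Characteristic polynomial: μ^3 + 10μ^2 + 25μ = μ(μ + 5)^2, so the eigenvalues are -5, -5, 0.
μ=-5: eigenvector (0, 1, 0).
μ=0: eigenvector (1, 4, -2).
μ=-5: eigenvector (-1, -6, 3).
P = [[0, 1, -1], [1, 4, -6], [0, -2, 3]], D = diag(-5, 0, -5), P⁻¹ = [[0, 1, 2], [3, 0, 1], [2, 0, 1]].
C⁴ = P·diag(625, 0, 625)·P⁻¹ = [[-1250, 0, -625], [-7500, 625, -2500], [3750, 0, 1875]].
The requested entry is -1250.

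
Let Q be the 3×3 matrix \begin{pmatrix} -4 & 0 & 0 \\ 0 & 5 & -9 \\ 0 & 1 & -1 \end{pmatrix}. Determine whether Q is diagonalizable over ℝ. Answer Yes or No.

Characteristic polynomial: p(μ) = μ^3 - 12μ + 16 = (μ - 2)^2(μ + 4).
μ = 2 has algebraic multiplicity 2; rank(Q − 2I) = 2, so geometric multiplicity = 1.
Geometric multiplicity < algebraic multiplicity, so Q is not diagonalizable.

No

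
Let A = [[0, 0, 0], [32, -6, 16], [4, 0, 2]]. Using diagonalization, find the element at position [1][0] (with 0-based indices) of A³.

Characteristic polynomial: t^3 + 4t^2 - 12t = t(t - 2)(t + 6), so the eigenvalues are -6, 0, 2.
t=0: eigenvector (1, 0, -2).
t=-6: eigenvector (0, 1, 0).
t=2: eigenvector (0, 2, 1).
P = [[1, 0, 0], [0, 1, 2], [-2, 0, 1]], D = diag(0, -6, 2), P⁻¹ = [[1, 0, 0], [-4, 1, -2], [2, 0, 1]].
A³ = P·diag(0, -216, 8)·P⁻¹ = [[0, 0, 0], [896, -216, 448], [16, 0, 8]].
The requested entry is 896.

896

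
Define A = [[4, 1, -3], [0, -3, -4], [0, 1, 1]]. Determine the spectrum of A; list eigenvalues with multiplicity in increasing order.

-1, -1, 4

Characteristic polynomial: p(λ) = λ^3 - 2λ^2 - 7λ - 4 = (λ - 4)(λ + 1)^2.
Roots (with multiplicity): -1, -1, 4.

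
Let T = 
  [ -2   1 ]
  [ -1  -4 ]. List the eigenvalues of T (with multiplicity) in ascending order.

Characteristic polynomial: p(r) = r^2 + 6r + 9 = (r + 3)^2.
Roots (with multiplicity): -3, -3.

-3, -3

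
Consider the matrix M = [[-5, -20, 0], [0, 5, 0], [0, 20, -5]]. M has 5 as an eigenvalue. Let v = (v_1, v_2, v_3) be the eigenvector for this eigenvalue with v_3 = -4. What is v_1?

M − 5I = [[-10, -20, 0], [0, 0, 0], [0, 20, -10]].
Solving (M − 5I)v = 0 gives the eigenspace spanned by (4, -2, -4).
With v_3 = -4, v = (4, -2, -4), so v_1 = 4.

4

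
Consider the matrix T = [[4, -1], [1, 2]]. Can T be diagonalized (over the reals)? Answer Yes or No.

Characteristic polynomial: p(λ) = λ^2 - 6λ + 9 = (λ - 3)^2.
λ = 3 has algebraic multiplicity 2; rank(T − 3I) = 1, so geometric multiplicity = 1.
Geometric multiplicity < algebraic multiplicity, so T is not diagonalizable.

No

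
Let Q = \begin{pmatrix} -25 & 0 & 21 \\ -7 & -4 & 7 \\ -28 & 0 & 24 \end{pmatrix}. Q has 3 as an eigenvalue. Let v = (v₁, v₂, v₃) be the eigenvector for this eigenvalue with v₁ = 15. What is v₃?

20

Q − 3I = [[-28, 0, 21], [-7, -7, 7], [-28, 0, 21]].
Solving (Q − 3I)v = 0 gives the eigenspace spanned by (15, 5, 20).
With v₁ = 15, v = (15, 5, 20), so v₃ = 20.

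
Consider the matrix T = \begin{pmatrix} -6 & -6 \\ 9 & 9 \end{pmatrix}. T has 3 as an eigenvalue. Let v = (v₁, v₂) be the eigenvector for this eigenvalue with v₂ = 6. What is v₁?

T − 3I = [[-9, -6], [9, 6]].
Solving (T − 3I)v = 0 gives the eigenspace spanned by (-4, 6).
With v₂ = 6, v = (-4, 6), so v₁ = -4.

-4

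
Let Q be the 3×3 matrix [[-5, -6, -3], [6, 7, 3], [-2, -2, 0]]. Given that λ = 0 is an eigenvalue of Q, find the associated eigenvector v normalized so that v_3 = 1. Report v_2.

Q = [[-5, -6, -3], [6, 7, 3], [-2, -2, 0]].
Solving (Q)v = 0 gives the eigenspace spanned by (3, -3, 1).
With v_3 = 1, v = (3, -3, 1), so v_2 = -3.

-3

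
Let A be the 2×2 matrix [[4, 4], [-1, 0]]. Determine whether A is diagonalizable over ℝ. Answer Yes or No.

Characteristic polynomial: p(μ) = μ^2 - 4μ + 4 = (μ - 2)^2.
μ = 2 has algebraic multiplicity 2; rank(A − 2I) = 1, so geometric multiplicity = 1.
Geometric multiplicity < algebraic multiplicity, so A is not diagonalizable.

No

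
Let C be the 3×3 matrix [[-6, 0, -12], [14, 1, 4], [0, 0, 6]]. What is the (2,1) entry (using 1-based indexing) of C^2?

-70

Characteristic polynomial: μ^3 - μ^2 - 36μ + 36 = (μ - 6)(μ - 1)(μ + 6), so the eigenvalues are -6, 1, 6.
μ=-6: eigenvector (1, -2, 0).
μ=1: eigenvector (0, 1, 0).
μ=6: eigenvector (-1, -2, 1).
P = [[1, 0, -1], [-2, 1, -2], [0, 0, 1]], D = diag(-6, 1, 6), P⁻¹ = [[1, 0, 1], [2, 1, 4], [0, 0, 1]].
C² = P·diag(36, 1, 36)·P⁻¹ = [[36, 0, 0], [-70, 1, -140], [0, 0, 36]].
The requested entry is -70.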